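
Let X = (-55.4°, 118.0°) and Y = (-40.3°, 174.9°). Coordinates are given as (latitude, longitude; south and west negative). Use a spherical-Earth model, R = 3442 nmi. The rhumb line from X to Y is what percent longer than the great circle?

Great circle: σ = 0.6937 rad → d_gc = Rσ = 2387.6 nmi
Rhumb: Δφ = +0.2635, Δλ = +0.9931, Δψ = +0.3967, q = Δφ/Δψ = 0.6643 → d_rh = R√(Δφ²+q²Δλ²) = 2445.3 nmi
Excess = (2445.3 − 2387.6) / 2387.6 = 57.7 / 2387.6 = 2.42% ≈ 2.4%

2.4%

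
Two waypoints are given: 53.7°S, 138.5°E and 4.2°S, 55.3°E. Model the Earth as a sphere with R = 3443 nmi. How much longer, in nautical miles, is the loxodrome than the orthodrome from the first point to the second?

Great circle: cos σ = sin φ₁ sin φ₂ + cos φ₁ cos φ₂ cos Δλ,  σ = 1.4415 rad → d_gc = 4963.1 nmi
Rhumb line: Δψ = +1.0419, q = Δφ/Δψ = 0.8292, d_rh = R√(Δφ²+q²Δλ²) = 5102.3 nmi
Excess = 5102.3 − 4963.1 = 139.2 ≈ 139 nmi

139 nmi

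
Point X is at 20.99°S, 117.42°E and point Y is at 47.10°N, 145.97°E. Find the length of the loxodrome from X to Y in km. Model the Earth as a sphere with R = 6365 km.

8094 km

Δψ = ln[tan(π/4+φ₂/2)/tan(π/4+φ₁/2)] = +1.3090;  Δφ = +1.1884 rad,  Δλ = +0.4983 rad
q = Δφ/Δψ = 0.9079
d = R·√(Δφ² + q²Δλ²) = 6365·1.27158 = 8094 km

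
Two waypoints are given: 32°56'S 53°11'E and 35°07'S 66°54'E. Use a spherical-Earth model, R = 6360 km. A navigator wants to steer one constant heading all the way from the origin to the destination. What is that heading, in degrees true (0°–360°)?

Meridional parts: M(φ₁)=-0.6093, M(φ₂)=-0.6553 → ΔM = -0.0460;  Δλ = +0.2394 rad
tan C = Δλ / ΔM = -5.2062 → C = 100.87°

100.9°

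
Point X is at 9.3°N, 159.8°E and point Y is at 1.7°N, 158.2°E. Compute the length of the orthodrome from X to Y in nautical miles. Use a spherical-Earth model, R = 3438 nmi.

Haversine: a = sin²(Δφ/2)+cos φ₁ cos φ₂ sin²(Δλ/2) = 0.00458;  σ = 2·atan2(√a,√(1−a))
σ = 7.765° → d = Rσ = 3438·0.13552 = 466 nmi

466 nmi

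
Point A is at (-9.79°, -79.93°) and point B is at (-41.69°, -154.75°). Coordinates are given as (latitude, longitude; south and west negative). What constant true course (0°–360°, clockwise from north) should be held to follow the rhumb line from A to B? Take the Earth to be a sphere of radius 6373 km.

Δψ = ln[tan(π/4+φ₂/2)/tan(π/4+φ₁/2)] = -0.6302
Δλ = -1.3059 rad (taken the short way round)
course = atan2(Δλ, Δψ) = 244.24°

244.2°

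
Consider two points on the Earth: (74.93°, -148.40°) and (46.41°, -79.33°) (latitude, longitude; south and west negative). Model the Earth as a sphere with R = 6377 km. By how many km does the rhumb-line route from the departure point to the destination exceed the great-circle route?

Great circle: cos σ = sin φ₁ sin φ₂ + cos φ₁ cos φ₂ cos Δλ,  σ = 0.7022 rad → d_gc = 4477.9 km
Rhumb line: Δψ = -1.1063, q = Δφ/Δψ = 0.4500, d_rh = R√(Δφ²+q²Δλ²) = 4694.7 km
Excess = 4694.7 − 4477.9 = 216.8 ≈ 217 km

217 km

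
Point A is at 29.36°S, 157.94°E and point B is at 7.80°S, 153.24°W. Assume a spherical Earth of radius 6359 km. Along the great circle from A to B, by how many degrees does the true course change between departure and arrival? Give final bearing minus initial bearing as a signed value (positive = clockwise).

-16.7°

At departure: θ₁ = atan2(sin Δλ cos φ₂, cos φ₁ sin φ₂ − sin φ₁ cos φ₂ cos Δλ) = 74.87°
At arrival: θ₂ = atan2(sin Δλ cos φ₁, −cos φ₂ sin φ₁ + sin φ₂ cos φ₁ cos Δλ) = 58.13°
Δθ = θ₂ − θ₁ = -16.7°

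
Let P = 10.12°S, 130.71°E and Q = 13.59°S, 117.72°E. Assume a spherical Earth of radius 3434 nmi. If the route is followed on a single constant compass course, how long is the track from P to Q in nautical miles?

Rhumb course C = atan2(Δλ, Δψ) with Δψ = ln[tan(π/4+φ₂/2)/tan(π/4+φ₁/2)] = -0.0619, Δλ = -0.2267 → C = 254.73°
d = R·|Δφ| / |cos C| = 3434·0.06056 / 0.26336 = 790 nmi

790 nmi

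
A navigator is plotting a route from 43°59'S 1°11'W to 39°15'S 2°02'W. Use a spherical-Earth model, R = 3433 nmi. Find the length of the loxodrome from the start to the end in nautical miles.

Δψ = ln[tan(π/4+φ₂/2)/tan(π/4+φ₁/2)] = +0.1106;  Δφ = +0.0826 rad,  Δλ = -0.0148 rad
q = Δφ/Δψ = 0.7471
d = R·√(Δφ² + q²Δλ²) = 3433·0.08335 = 286 nmi

286 nmi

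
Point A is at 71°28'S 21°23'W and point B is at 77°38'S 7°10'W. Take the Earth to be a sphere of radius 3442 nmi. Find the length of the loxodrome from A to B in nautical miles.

433 nmi

Rhumb course C = atan2(Δλ, Δψ) with Δψ = ln[tan(π/4+φ₂/2)/tan(π/4+φ₁/2)] = -0.4094, Δλ = +0.2481 → C = 148.78°
d = R·|Δφ| / |cos C| = 3442·0.10763 / 0.85522 = 433 nmi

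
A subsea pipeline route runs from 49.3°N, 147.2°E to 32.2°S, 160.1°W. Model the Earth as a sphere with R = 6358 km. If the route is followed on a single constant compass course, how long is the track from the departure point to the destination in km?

10455 km

Rhumb course C = atan2(Δλ, Δψ) with Δψ = ln[tan(π/4+φ₂/2)/tan(π/4+φ₁/2)] = -1.5860, Δλ = +0.9198 → C = 149.89°
d = R·|Δφ| / |cos C| = 6358·1.42244 / 0.86505 = 10455 km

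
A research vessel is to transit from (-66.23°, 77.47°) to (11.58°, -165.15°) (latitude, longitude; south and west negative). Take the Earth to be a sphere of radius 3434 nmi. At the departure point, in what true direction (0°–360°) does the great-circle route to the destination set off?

110.9°

N = sin Δλ·cos φ₂ = +0.8699;  D = cos φ₁ sin φ₂ − sin φ₁ cos φ₂ cos Δλ = -0.3314
initial course = atan2(N, D) = 110.86°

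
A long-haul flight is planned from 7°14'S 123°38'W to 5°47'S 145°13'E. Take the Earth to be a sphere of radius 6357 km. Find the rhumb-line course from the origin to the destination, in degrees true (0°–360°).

Meridional parts: M(φ₁)=-0.1266, M(φ₂)=-0.1011 → ΔM = +0.0255;  Δλ = -1.5909 rad
tan C = Δλ / ΔM = -62.4552 → C = 270.92°

270.9°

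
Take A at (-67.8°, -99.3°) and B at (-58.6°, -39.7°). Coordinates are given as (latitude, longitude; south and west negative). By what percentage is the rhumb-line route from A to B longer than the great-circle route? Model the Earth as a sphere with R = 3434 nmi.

Great circle: σ = 0.4737 rad → d_gc = Rσ = 1626.6 nmi
Rhumb: Δφ = +0.1606, Δλ = +1.0402, Δψ = +0.3596, q = Δφ/Δψ = 0.4466 → d_rh = R√(Δφ²+q²Δλ²) = 1687.8 nmi
Excess = (1687.8 − 1626.6) / 1626.6 = 61.2 / 1626.6 = 3.76% ≈ 3.8%

3.8%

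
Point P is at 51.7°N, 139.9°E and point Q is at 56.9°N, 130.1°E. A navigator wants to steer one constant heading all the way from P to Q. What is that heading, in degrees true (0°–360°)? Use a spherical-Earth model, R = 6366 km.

312.3°

Δψ = ln[tan(π/4+φ₂/2)/tan(π/4+φ₁/2)] = +0.1558
Δλ = -0.1710 rad (taken the short way round)
course = atan2(Δλ, Δψ) = 312.33°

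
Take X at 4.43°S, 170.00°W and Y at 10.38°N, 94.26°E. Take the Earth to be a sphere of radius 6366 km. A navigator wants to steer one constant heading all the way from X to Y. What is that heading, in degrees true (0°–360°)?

278.8°

Δψ = ln[tan(π/4+φ₂/2)/tan(π/4+φ₁/2)] = +0.2596
Δλ = -1.6710 rad (taken the short way round)
course = atan2(Δλ, Δψ) = 278.83°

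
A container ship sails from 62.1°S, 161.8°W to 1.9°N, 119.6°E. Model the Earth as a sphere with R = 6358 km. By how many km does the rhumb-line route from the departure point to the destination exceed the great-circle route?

Great circle: cos σ = sin φ₁ sin φ₂ + cos φ₁ cos φ₂ cos Δλ,  σ = 1.5076 rad → d_gc = 9585.4 km
Rhumb line: Δψ = +1.4259, q = Δφ/Δψ = 0.7834, d_rh = R√(Δφ²+q²Δλ²) = 9855.2 km
Excess = 9855.2 − 9585.4 = 269.8 ≈ 270 km

270 km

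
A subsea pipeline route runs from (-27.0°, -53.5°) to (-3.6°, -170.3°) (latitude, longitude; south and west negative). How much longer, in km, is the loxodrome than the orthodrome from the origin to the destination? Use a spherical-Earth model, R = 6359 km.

Great circle: cos σ = sin φ₁ sin φ₂ + cos φ₁ cos φ₂ cos Δλ,  σ = 1.9524 rad → d_gc = 12415.5 km
Rhumb line: Δψ = +0.4268, q = Δφ/Δψ = 0.9568, d_rh = R√(Δφ²+q²Δλ²) = 12672.2 km
Excess = 12672.2 − 12415.5 = 256.7 ≈ 257 km

257 km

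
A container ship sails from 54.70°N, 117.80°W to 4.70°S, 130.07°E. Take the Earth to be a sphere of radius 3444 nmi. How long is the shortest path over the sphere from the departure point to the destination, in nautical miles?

Haversine: a = sin²(Δφ/2)+cos φ₁ cos φ₂ sin²(Δλ/2) = 0.64191;  σ = 2·atan2(√a,√(1−a))
σ = 106.489° → d = Rσ = 3444·1.85858 = 6401 nmi

6401 nmi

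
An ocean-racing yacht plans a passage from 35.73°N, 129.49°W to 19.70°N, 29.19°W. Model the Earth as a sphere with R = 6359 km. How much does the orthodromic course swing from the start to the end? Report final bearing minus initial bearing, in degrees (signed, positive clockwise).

+58.7°

At departure: θ₁ = atan2(sin Δλ cos φ₂, cos φ₁ sin φ₂ − sin φ₁ cos φ₂ cos Δλ) = 68.12°
At arrival: θ₂ = atan2(sin Δλ cos φ₁, −cos φ₂ sin φ₁ + sin φ₂ cos φ₁ cos Δλ) = 126.86°
Δθ = θ₂ − θ₁ = +58.7°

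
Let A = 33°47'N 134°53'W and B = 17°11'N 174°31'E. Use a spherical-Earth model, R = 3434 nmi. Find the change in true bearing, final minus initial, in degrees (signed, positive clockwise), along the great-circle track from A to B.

-23.2°

Initial bearing θ₁ = atan2(sin Δλ cos φ₂, cos φ₁ sin φ₂ − sin φ₁ cos φ₂ cos Δλ) = 262.92°
Final bearing θ₂ = (initial bearing from the destination back to the start) + 180° = 239.69°
Δθ = θ₂ − θ₁ = -23.2°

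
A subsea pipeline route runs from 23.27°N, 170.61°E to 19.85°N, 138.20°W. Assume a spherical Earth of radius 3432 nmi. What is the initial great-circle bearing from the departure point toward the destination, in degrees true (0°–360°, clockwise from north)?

83.8°

N = sin Δλ·cos φ₂ = +0.7329;  D = cos φ₁ sin φ₂ − sin φ₁ cos φ₂ cos Δλ = +0.0790
initial course = atan2(N, D) = 83.84°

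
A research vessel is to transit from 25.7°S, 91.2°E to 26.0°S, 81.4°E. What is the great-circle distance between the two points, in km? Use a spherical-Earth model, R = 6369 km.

Haversine: a = sin²(Δφ/2)+cos φ₁ cos φ₂ sin²(Δλ/2) = 0.00592;  σ = 2·atan2(√a,√(1−a))
σ = 8.822° → d = Rσ = 6369·0.15398 = 981 km

981 km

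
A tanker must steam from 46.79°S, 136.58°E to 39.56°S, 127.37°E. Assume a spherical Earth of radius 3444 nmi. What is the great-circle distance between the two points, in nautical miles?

Haversine: a = sin²(Δφ/2)+cos φ₁ cos φ₂ sin²(Δλ/2) = 0.00738;  σ = 2·atan2(√a,√(1−a))
σ = 9.855° → d = Rσ = 3444·0.17200 = 592 nmi

592 nmi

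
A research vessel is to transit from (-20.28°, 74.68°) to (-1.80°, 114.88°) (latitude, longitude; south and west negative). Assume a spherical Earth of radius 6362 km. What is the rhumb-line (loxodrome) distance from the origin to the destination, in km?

4819 km

Rhumb course C = atan2(Δλ, Δψ) with Δψ = ln[tan(π/4+φ₂/2)/tan(π/4+φ₁/2)] = +0.3302, Δλ = +0.7016 → C = 64.80°
d = R·|Δφ| / |cos C| = 6362·0.32254 / 0.42578 = 4819 km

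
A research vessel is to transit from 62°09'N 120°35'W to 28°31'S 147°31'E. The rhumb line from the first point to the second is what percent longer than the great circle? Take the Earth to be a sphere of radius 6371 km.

2.1%

Great circle: σ = 2.0216 rad → d_gc = Rσ = 12879.9 km
Rhumb: Δφ = -1.5824, Δλ = -1.6040, Δψ = -1.9142, q = Δφ/Δψ = 0.8267 → d_rh = R√(Δφ²+q²Δλ²) = 13153.1 km
Excess = (13153.1 − 12879.9) / 12879.9 = 273.2 / 12879.9 = 2.12% ≈ 2.1%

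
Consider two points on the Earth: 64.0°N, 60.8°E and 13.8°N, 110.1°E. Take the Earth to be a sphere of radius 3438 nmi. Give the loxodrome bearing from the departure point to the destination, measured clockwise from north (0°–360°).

144.9°

Meridional parts: M(φ₁)=+1.4659, M(φ₂)=+0.2432 → ΔM = -1.2227;  Δλ = +0.8604 rad
tan C = Δλ / ΔM = -0.7037 → C = 144.86°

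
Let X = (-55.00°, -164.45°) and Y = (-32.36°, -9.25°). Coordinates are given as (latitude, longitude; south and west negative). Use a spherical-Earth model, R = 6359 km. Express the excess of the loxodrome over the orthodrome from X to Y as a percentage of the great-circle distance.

24.8%

Great circle: σ = 1.5722 rad → d_gc = Rσ = 9997.5 km
Rhumb: Δφ = +0.3951, Δλ = +2.7088, Δψ = +0.5568, q = Δφ/Δψ = 0.7097 → d_rh = R√(Δφ²+q²Δλ²) = 12480.0 km
Excess = (12480.0 − 9997.5) / 9997.5 = 2482.5 / 9997.5 = 24.83% ≈ 24.8%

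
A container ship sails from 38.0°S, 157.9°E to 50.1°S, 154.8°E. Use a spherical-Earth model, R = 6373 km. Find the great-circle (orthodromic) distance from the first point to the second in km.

1368 km

Haversine: a = sin²(Δφ/2)+cos φ₁ cos φ₂ sin²(Δλ/2) = 0.01148;  σ = 2·atan2(√a,√(1−a))
σ = 12.301° → d = Rσ = 6373·0.21468 = 1368 km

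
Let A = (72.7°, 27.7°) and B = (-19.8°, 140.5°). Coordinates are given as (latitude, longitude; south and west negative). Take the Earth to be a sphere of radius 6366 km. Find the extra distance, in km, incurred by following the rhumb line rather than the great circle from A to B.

Great circle: cos σ = sin φ₁ sin φ₂ + cos φ₁ cos φ₂ cos Δλ,  σ = 2.0173 rad → d_gc = 12842.3 km
Rhumb line: Δψ = -2.2357, q = Δφ/Δψ = 0.7221, d_rh = R√(Δφ²+q²Δλ²) = 13694.3 km
Excess = 13694.3 − 12842.3 = 852.0 ≈ 852 km

852 km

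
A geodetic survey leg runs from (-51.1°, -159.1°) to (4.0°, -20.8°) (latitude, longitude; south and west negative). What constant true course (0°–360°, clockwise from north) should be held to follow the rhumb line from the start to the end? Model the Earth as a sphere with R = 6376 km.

65.3°

Δψ = ln[tan(π/4+φ₂/2)/tan(π/4+φ₁/2)] = +1.1108
Δλ = +2.4138 rad (taken the short way round)
course = atan2(Δλ, Δψ) = 65.29°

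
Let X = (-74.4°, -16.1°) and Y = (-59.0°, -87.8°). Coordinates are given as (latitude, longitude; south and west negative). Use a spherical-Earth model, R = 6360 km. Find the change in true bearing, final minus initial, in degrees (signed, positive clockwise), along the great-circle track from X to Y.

Initial bearing θ₁ = atan2(sin Δλ cos φ₂, cos φ₁ sin φ₂ − sin φ₁ cos φ₂ cos Δλ) = 261.31°
Final bearing θ₂ = (initial bearing from the destination back to the start) + 180° = 328.93°
Δθ = θ₂ − θ₁ = +67.6°

+67.6°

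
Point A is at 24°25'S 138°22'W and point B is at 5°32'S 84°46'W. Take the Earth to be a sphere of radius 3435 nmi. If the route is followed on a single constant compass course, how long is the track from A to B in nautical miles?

3289 nmi

Rhumb course C = atan2(Δλ, Δψ) with Δψ = ln[tan(π/4+φ₂/2)/tan(π/4+φ₁/2)] = +0.3429, Δλ = +0.9355 → C = 69.87°
d = R·|Δφ| / |cos C| = 3435·0.32958 / 0.34419 = 3289 nmi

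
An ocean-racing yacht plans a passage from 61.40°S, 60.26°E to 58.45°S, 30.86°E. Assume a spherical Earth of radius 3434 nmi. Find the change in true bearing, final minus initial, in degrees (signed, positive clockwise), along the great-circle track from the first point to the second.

+25.6°

Initial bearing θ₁ = atan2(sin Δλ cos φ₂, cos φ₁ sin φ₂ − sin φ₁ cos φ₂ cos Δλ) = 268.28°
Final bearing θ₂ = (initial bearing from the destination back to the start) + 180° = 293.87°
Δθ = θ₂ − θ₁ = +25.6°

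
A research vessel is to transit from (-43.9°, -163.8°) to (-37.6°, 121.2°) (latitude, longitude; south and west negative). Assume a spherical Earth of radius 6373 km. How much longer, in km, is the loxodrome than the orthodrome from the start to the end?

212 km

Great circle: cos σ = sin φ₁ sin φ₂ + cos φ₁ cos φ₂ cos Δλ,  σ = 0.9633 rad → d_gc = 6139.0 km
Rhumb line: Δψ = +0.1453, q = Δφ/Δψ = 0.7566, d_rh = R√(Δφ²+q²Δλ²) = 6350.6 km
Excess = 6350.6 − 6139.0 = 211.6 ≈ 212 km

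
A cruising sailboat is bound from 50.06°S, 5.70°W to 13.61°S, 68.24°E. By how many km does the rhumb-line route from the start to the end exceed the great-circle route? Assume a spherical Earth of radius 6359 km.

Great circle: cos σ = sin φ₁ sin φ₂ + cos φ₁ cos φ₂ cos Δλ,  σ = 1.2100 rad → d_gc = 7694.3 km
Rhumb line: Δψ = +0.7725, q = Δφ/Δψ = 0.8235, d_rh = R√(Δφ²+q²Δλ²) = 7876.3 km
Excess = 7876.3 − 7694.3 = 182.0 ≈ 182 km

182 km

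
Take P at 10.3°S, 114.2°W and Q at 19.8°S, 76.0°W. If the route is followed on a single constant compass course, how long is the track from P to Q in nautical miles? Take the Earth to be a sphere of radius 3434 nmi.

Rhumb course C = atan2(Δλ, Δψ) with Δψ = ln[tan(π/4+φ₂/2)/tan(π/4+φ₁/2)] = -0.1719, Δλ = +0.6667 → C = 104.46°
d = R·|Δφ| / |cos C| = 3434·0.16581 / 0.24969 = 2280 nmi

2280 nmi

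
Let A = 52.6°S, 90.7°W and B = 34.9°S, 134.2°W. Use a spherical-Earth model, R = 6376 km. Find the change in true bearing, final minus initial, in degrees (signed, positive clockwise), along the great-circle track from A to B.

+31.2°

At departure: θ₁ = atan2(sin Δλ cos φ₂, cos φ₁ sin φ₂ − sin φ₁ cos φ₂ cos Δλ) = 282.49°
At arrival: θ₂ = atan2(sin Δλ cos φ₁, −cos φ₂ sin φ₁ + sin φ₂ cos φ₁ cos Δλ) = 313.70°
Δθ = θ₂ − θ₁ = +31.2°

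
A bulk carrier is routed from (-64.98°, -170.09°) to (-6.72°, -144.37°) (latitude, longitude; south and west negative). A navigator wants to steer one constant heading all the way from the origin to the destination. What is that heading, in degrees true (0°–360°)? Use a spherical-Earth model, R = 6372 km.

17.9°

Δψ = ln[tan(π/4+φ₂/2)/tan(π/4+φ₁/2)] = +1.3881
Δλ = +0.4489 rad (taken the short way round)
course = atan2(Δλ, Δψ) = 17.92°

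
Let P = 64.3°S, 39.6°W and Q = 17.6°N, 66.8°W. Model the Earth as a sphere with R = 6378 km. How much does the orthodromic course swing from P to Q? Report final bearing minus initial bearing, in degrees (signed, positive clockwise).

+14.5°

At departure: θ₁ = atan2(sin Δλ cos φ₂, cos φ₁ sin φ₂ − sin φ₁ cos φ₂ cos Δλ) = 334.04°
At arrival: θ₂ = atan2(sin Δλ cos φ₁, −cos φ₂ sin φ₁ + sin φ₂ cos φ₁ cos Δλ) = 348.51°
Δθ = θ₂ − θ₁ = +14.5°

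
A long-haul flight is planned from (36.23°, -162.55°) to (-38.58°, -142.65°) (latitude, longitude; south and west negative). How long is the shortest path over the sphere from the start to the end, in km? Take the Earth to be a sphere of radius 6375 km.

8571 km

cos σ = sin φ₁ sin φ₂ + cos φ₁ cos φ₂ cos Δλ
      = sin(36.23°)sin(-38.58°) + cos(36.23°)cos(-38.58°)cos(19.90°) = 0.2244
σ = 77.034° → d = Rσ = 6375·1.34450 = 8571 km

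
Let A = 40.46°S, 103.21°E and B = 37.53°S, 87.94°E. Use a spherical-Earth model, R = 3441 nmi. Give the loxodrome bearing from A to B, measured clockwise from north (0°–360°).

283.9°

Δψ = ln[tan(π/4+φ₂/2)/tan(π/4+φ₁/2)] = +0.0658
Δλ = -0.2665 rad (taken the short way round)
course = atan2(Δλ, Δψ) = 283.87°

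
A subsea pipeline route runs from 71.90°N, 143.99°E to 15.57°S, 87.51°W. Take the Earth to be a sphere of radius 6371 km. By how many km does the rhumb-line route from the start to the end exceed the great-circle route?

1266 km

Great circle: cos σ = sin φ₁ sin φ₂ + cos φ₁ cos φ₂ cos Δλ,  σ = 2.0280 rad → d_gc = 12920.4 km
Rhumb line: Δψ = -2.1123, q = Δφ/Δψ = 0.7228, d_rh = R√(Δφ²+q²Δλ²) = 14186.2 km
Excess = 14186.2 − 12920.4 = 1265.8 ≈ 1266 km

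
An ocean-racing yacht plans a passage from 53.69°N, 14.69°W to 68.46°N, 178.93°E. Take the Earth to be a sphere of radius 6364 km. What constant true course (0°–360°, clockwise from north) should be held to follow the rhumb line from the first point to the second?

280.6°

Δψ = ln[tan(π/4+φ₂/2)/tan(π/4+φ₁/2)] = +0.5446
Δλ = -2.9039 rad (taken the short way round)
course = atan2(Δλ, Δψ) = 280.62°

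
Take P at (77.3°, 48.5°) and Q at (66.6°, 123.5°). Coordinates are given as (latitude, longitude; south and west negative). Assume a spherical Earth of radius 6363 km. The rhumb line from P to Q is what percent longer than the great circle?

Great circle: σ = 0.4080 rad → d_gc = Rσ = 2596.4 km
Rhumb: Δφ = -0.1868, Δλ = +1.3090, Δψ = -0.6211, q = Δφ/Δψ = 0.3007 → d_rh = R√(Δφ²+q²Δλ²) = 2772.1 km
Excess = (2772.1 − 2596.4) / 2596.4 = 175.7 / 2596.4 = 6.77% ≈ 6.8%

6.8%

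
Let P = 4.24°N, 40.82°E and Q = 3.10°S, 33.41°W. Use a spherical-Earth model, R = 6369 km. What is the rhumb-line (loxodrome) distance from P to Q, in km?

Δψ = ln[tan(π/4+φ₂/2)/tan(π/4+φ₁/2)] = -0.1282;  Δφ = -0.1281 rad,  Δλ = -1.2956 rad
q = Δφ/Δψ = 0.9993
d = R·√(Δφ² + q²Δλ²) = 6369·1.30093 = 8286 km

8286 km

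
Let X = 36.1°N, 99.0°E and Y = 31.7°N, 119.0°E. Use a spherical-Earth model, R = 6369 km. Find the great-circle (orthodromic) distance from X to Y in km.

cos σ = sin φ₁ sin φ₂ + cos φ₁ cos φ₂ cos Δλ
      = sin(36.10°)sin(31.70°) + cos(36.10°)cos(31.70°)cos(20.00°) = 0.9556
σ = 17.139° → d = Rσ = 6369·0.29913 = 1905 km

1905 km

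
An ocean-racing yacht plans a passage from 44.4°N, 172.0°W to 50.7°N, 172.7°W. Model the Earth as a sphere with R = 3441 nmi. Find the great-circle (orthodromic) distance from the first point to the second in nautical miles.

379 nmi

cos σ = sin φ₁ sin φ₂ + cos φ₁ cos φ₂ cos Δλ
      = sin(44.40°)sin(50.70°) + cos(44.40°)cos(50.70°)cos(-0.70°) = 0.9939
σ = 6.318° → d = Rσ = 3441·0.11026 = 379 nmi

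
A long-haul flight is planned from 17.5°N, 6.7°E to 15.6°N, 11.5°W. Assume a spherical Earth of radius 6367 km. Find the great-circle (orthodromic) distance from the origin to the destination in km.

Haversine: a = sin²(Δφ/2)+cos φ₁ cos φ₂ sin²(Δλ/2) = 0.02325;  σ = 2·atan2(√a,√(1−a))
σ = 17.542° → d = Rσ = 6367·0.30617 = 1949 km

1949 km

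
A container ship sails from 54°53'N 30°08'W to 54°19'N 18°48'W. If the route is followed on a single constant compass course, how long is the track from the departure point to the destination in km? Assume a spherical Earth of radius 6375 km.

733 km

Δψ = ln[tan(π/4+φ₂/2)/tan(π/4+φ₁/2)] = -0.0171;  Δφ = -0.0099 rad,  Δλ = +0.1978 rad
q = Δφ/Δψ = 0.5793
d = R·√(Δφ² + q²Δλ²) = 6375·0.11501 = 733 km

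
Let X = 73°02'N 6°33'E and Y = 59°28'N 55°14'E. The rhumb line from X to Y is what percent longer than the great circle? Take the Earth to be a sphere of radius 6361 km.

Great circle: σ = 0.3983 rad → d_gc = Rσ = 2533.5 km
Rhumb: Δφ = -0.2368, Δλ = +0.8497, Δψ = -0.6043, q = Δφ/Δψ = 0.3918 → d_rh = R√(Δφ²+q²Δλ²) = 2598.8 km
Excess = (2598.8 − 2533.5) / 2533.5 = 65.3 / 2533.5 = 2.58% ≈ 2.6%

2.6%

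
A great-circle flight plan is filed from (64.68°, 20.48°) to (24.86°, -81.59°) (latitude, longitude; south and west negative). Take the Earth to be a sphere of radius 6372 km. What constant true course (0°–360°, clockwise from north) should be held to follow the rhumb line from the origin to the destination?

239.6°

Δψ = ln[tan(π/4+φ₂/2)/tan(π/4+φ₁/2)] = -1.0451
Δλ = -1.7815 rad (taken the short way round)
course = atan2(Δλ, Δψ) = 239.60°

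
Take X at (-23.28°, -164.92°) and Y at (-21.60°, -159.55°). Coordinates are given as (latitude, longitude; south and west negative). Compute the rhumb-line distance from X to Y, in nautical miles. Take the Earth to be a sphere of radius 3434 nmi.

Δψ = ln[tan(π/4+φ₂/2)/tan(π/4+φ₁/2)] = +0.0317;  Δφ = +0.0293 rad,  Δλ = +0.0937 rad
q = Δφ/Δψ = 0.9242
d = R·√(Δφ² + q²Δλ²) = 3434·0.09145 = 314 nmi

314 nmi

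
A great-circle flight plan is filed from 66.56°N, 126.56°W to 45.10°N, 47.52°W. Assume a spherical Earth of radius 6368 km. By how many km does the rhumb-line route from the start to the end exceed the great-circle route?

302 km

Great circle: cos σ = sin φ₁ sin φ₂ + cos φ₁ cos φ₂ cos Δλ,  σ = 0.7908 rad → d_gc = 5035.9 km
Rhumb line: Δψ = -0.6890, q = Δφ/Δψ = 0.5436, d_rh = R√(Δφ²+q²Δλ²) = 5338.0 km
Excess = 5338.0 − 5035.9 = 302.1 ≈ 302 km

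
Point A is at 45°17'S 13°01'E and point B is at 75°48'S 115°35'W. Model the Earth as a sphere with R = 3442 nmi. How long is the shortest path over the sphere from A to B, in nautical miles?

Haversine: a = sin²(Δφ/2)+cos φ₁ cos φ₂ sin²(Δλ/2) = 0.20940;  σ = 2·atan2(√a,√(1−a))
σ = 54.465° → d = Rσ = 3442·0.95059 = 3272 nmi

3272 nmi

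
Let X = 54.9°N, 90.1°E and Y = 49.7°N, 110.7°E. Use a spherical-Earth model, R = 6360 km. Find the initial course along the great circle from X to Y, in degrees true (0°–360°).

104.0°

N = sin Δλ·cos φ₂ = +0.2276;  D = cos φ₁ sin φ₂ − sin φ₁ cos φ₂ cos Δλ = -0.0568
initial course = atan2(N, D) = 104.01°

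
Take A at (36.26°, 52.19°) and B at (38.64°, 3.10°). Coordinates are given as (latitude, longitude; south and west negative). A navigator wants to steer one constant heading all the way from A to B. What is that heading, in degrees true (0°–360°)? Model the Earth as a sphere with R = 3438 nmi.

Δψ = ln[tan(π/4+φ₂/2)/tan(π/4+φ₁/2)] = +0.0523
Δλ = -0.8568 rad (taken the short way round)
course = atan2(Δλ, Δψ) = 273.50°

273.5°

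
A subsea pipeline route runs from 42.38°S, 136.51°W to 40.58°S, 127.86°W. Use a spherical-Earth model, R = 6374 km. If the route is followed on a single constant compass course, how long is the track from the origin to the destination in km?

748 km

Rhumb course C = atan2(Δλ, Δψ) with Δψ = ln[tan(π/4+φ₂/2)/tan(π/4+φ₁/2)] = +0.0419, Δλ = +0.1510 → C = 74.48°
d = R·|Δφ| / |cos C| = 6374·0.03142 / 0.26765 = 748 km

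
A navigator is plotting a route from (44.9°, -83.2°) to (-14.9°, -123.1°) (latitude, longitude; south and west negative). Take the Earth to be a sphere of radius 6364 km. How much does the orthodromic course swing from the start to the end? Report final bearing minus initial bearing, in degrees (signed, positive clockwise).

-12.4°

At departure: θ₁ = atan2(sin Δλ cos φ₂, cos φ₁ sin φ₂ − sin φ₁ cos φ₂ cos Δλ) = 221.31°
At arrival: θ₂ = atan2(sin Δλ cos φ₁, −cos φ₂ sin φ₁ + sin φ₂ cos φ₁ cos Δλ) = 208.94°
Δθ = θ₂ − θ₁ = -12.4°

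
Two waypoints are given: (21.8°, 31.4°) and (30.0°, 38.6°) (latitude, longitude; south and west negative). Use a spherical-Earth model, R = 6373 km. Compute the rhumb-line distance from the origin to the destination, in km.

1162 km

Δψ = ln[tan(π/4+φ₂/2)/tan(π/4+φ₁/2)] = +0.1593;  Δφ = +0.1431 rad,  Δλ = +0.1257 rad
q = Δφ/Δψ = 0.8984
d = R·√(Δφ² + q²Δλ²) = 6373·0.18229 = 1162 km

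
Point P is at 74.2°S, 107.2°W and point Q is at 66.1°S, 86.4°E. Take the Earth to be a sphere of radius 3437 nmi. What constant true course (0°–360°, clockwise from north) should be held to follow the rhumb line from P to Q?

Δψ = ln[tan(π/4+φ₂/2)/tan(π/4+φ₁/2)] = +0.4222
Δλ = -2.9042 rad (taken the short way round)
course = atan2(Δλ, Δψ) = 278.27°

278.3°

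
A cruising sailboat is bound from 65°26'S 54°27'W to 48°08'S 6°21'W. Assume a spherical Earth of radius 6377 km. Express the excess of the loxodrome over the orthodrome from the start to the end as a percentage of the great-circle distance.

2.1%

Great circle: σ = 0.5304 rad → d_gc = Rσ = 3382.5 km
Rhumb: Δφ = +0.3019, Δλ = +0.8395, Δψ = +0.5635, q = Δφ/Δψ = 0.5358 → d_rh = R√(Δφ²+q²Δλ²) = 3454.7 km
Excess = (3454.7 − 3382.5) / 3382.5 = 72.2 / 3382.5 = 2.13% ≈ 2.1%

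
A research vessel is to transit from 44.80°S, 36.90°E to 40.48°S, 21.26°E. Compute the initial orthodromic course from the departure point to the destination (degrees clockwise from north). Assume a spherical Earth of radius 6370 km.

N = sin Δλ·cos φ₂ = -0.2051;  D = cos φ₁ sin φ₂ − sin φ₁ cos φ₂ cos Δλ = +0.0555
initial course = atan2(N, D) = 285.14°

285.1°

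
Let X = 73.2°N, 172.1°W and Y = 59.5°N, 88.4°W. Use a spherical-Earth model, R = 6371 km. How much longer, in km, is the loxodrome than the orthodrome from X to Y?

Great circle: cos σ = sin φ₁ sin φ₂ + cos φ₁ cos φ₂ cos Δλ,  σ = 0.5718 rad → d_gc = 3642.7 km
Rhumb line: Δψ = -0.6132, q = Δφ/Δψ = 0.3900, d_rh = R√(Δφ²+q²Δλ²) = 3936.1 km
Excess = 3936.1 − 3642.7 = 293.4 ≈ 293 km

293 km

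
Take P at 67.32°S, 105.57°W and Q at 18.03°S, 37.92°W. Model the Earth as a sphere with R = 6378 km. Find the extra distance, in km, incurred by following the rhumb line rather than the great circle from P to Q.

Great circle: cos σ = sin φ₁ sin φ₂ + cos φ₁ cos φ₂ cos Δλ,  σ = 1.1318 rad → d_gc = 7218.8 km
Rhumb line: Δψ = +1.2867, q = Δφ/Δψ = 0.6686, d_rh = R√(Δφ²+q²Δλ²) = 7446.8 km
Excess = 7446.8 − 7218.8 = 228.0 ≈ 228 km

228 km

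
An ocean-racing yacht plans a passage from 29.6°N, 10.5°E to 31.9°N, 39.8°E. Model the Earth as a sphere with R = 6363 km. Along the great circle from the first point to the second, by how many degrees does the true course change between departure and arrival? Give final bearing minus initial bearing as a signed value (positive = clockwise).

Initial bearing θ₁ = atan2(sin Δλ cos φ₂, cos φ₁ sin φ₂ − sin φ₁ cos φ₂ cos Δλ) = 77.28°
Final bearing θ₂ = (initial bearing from the destination back to the start) + 180° = 92.51°
Δθ = θ₂ − θ₁ = +15.2°

+15.2°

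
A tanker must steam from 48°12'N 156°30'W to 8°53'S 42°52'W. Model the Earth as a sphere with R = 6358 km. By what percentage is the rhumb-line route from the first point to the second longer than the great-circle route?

Great circle: σ = 1.9596 rad → d_gc = Rσ = 12459.4 km
Rhumb: Δφ = -0.9963, Δλ = +1.9833, Δψ = -1.1184, q = Δφ/Δψ = 0.8908 → d_rh = R√(Δφ²+q²Δλ²) = 12896.2 km
Excess = (12896.2 − 12459.4) / 12459.4 = 436.8 / 12459.4 = 3.51% ≈ 3.5%

3.5%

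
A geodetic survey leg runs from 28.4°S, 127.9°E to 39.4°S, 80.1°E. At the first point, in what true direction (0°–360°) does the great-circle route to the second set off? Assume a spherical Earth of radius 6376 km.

241.4°

N = sin Δλ·cos φ₂ = -0.5724;  D = cos φ₁ sin φ₂ − sin φ₁ cos φ₂ cos Δλ = -0.3115
initial course = atan2(N, D) = 241.45°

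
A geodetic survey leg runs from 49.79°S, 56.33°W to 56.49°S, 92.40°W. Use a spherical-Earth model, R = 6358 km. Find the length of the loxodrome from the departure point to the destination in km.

2508 km

Δψ = ln[tan(π/4+φ₂/2)/tan(π/4+φ₁/2)] = -0.1954;  Δφ = -0.1169 rad,  Δλ = -0.6295 rad
q = Δφ/Δψ = 0.5983
d = R·√(Δφ² + q²Δλ²) = 6358·0.39439 = 2508 km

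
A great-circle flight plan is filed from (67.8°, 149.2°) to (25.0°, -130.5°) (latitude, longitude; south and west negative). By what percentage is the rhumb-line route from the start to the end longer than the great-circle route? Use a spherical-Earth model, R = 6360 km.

Great circle: σ = 1.1052 rad → d_gc = Rσ = 7028.8 km
Rhumb: Δφ = -0.7470, Δλ = +1.4015, Δψ = -1.1778, q = Δφ/Δψ = 0.6342 → d_rh = R√(Δφ²+q²Δλ²) = 7384.5 km
Excess = (7384.5 − 7028.8) / 7028.8 = 355.7 / 7028.8 = 5.06% ≈ 5.1%

5.1%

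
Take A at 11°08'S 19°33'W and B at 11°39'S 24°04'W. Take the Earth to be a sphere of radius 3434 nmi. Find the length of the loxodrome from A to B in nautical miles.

267 nmi

Rhumb course C = atan2(Δλ, Δψ) with Δψ = ln[tan(π/4+φ₂/2)/tan(π/4+φ₁/2)] = -0.0092, Δλ = -0.0788 → C = 263.34°
d = R·|Δφ| / |cos C| = 3434·0.00902 / 0.11590 = 267 nmi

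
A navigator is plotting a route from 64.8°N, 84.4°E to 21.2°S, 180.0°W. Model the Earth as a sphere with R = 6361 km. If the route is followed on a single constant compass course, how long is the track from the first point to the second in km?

12775 km

Δψ = ln[tan(π/4+φ₂/2)/tan(π/4+φ₁/2)] = -1.8770;  Δφ = -1.5010 rad,  Δλ = +1.6685 rad
q = Δφ/Δψ = 0.7997
d = R·√(Δφ² + q²Δλ²) = 6361·2.00831 = 12775 km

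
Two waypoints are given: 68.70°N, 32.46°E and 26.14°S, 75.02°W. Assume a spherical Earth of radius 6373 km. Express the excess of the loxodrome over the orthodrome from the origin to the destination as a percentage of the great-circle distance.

4.5%

Great circle: σ = 2.1041 rad → d_gc = Rσ = 13409.7 km
Rhumb: Δφ = -1.6553, Δλ = -1.8759, Δψ = -2.1440, q = Δφ/Δψ = 0.7721 → d_rh = R√(Δφ²+q²Δλ²) = 14016.9 km
Excess = (14016.9 − 13409.7) / 13409.7 = 607.2 / 13409.7 = 4.53% ≈ 4.5%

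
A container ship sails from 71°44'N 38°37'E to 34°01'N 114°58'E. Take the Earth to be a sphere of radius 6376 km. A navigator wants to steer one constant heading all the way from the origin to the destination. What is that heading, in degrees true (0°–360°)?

131.9°

Meridional parts: M(φ₁)=+1.8278, M(φ₂)=+0.6320 → ΔM = -1.1958;  Δλ = +1.3326 rad
tan C = Δλ / ΔM = -1.1144 → C = 131.90°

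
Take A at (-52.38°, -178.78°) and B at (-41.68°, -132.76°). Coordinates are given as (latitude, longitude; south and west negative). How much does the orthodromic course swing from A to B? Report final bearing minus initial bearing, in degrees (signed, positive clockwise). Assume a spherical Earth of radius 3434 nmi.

Initial bearing θ₁ = atan2(sin Δλ cos φ₂, cos φ₁ sin φ₂ − sin φ₁ cos φ₂ cos Δλ) = 89.48°
Final bearing θ₂ = (initial bearing from the destination back to the start) + 180° = 54.81°
Δθ = θ₂ − θ₁ = -34.7°

-34.7°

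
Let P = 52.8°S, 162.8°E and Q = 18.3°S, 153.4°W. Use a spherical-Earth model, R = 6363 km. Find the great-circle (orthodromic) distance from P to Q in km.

Haversine: a = sin²(Δφ/2)+cos φ₁ cos φ₂ sin²(Δλ/2) = 0.16779;  σ = 2·atan2(√a,√(1−a))
σ = 48.363° → d = Rσ = 6363·0.84409 = 5371 km

5371 km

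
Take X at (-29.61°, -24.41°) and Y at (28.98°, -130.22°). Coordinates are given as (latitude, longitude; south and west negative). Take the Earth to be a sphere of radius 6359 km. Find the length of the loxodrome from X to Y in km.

12968 km

Rhumb course C = atan2(Δλ, Δψ) with Δψ = ln[tan(π/4+φ₂/2)/tan(π/4+φ₁/2)] = +1.0703, Δλ = -1.8467 → C = 300.10°
d = R·|Δφ| / |cos C| = 6359·1.02259 / 0.50144 = 12968 km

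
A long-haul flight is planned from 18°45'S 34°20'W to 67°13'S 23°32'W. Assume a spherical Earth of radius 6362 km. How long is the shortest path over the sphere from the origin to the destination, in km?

cos σ = sin φ₁ sin φ₂ + cos φ₁ cos φ₂ cos Δλ
      = sin(-18.75°)sin(-67.22°) + cos(-18.75°)cos(-67.22°)cos(10.80°) = 0.6566
σ = 48.962° → d = Rσ = 6362·0.85455 = 5437 km

5437 km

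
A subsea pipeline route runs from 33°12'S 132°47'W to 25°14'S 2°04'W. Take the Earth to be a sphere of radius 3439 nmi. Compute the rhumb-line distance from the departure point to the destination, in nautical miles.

Δψ = ln[tan(π/4+φ₂/2)/tan(π/4+φ₁/2)] = +0.1595;  Δφ = +0.1390 rad,  Δλ = +2.2814 rad
q = Δφ/Δψ = 0.8716
d = R·√(Δφ² + q²Δλ²) = 3439·1.99344 = 6855 nmi

6855 nmi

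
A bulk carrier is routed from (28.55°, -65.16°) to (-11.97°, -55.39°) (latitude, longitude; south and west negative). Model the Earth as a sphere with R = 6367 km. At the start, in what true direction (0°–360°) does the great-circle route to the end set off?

N = sin Δλ·cos φ₂ = +0.1660;  D = cos φ₁ sin φ₂ − sin φ₁ cos φ₂ cos Δλ = -0.6429
initial course = atan2(N, D) = 165.52°

165.5°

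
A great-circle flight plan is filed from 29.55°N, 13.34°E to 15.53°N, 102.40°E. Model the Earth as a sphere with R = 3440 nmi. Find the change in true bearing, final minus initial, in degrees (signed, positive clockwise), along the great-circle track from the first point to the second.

At departure: θ₁ = atan2(sin Δλ cos φ₂, cos φ₁ sin φ₂ − sin φ₁ cos φ₂ cos Δλ) = 76.85°
At arrival: θ₂ = atan2(sin Δλ cos φ₁, −cos φ₂ sin φ₁ + sin φ₂ cos φ₁ cos Δλ) = 118.45°
Δθ = θ₂ − θ₁ = +41.6°

+41.6°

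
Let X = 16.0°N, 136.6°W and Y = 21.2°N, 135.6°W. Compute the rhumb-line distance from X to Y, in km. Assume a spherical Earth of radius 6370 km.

Δψ = ln[tan(π/4+φ₂/2)/tan(π/4+φ₁/2)] = +0.0958;  Δφ = +0.0908 rad,  Δλ = +0.0175 rad
q = Δφ/Δψ = 0.9474
d = R·√(Δφ² + q²Δλ²) = 6370·0.09225 = 588 km

588 km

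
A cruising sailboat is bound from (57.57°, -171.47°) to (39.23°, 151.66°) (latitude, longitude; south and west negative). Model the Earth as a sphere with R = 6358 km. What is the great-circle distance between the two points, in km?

Haversine: a = sin²(Δφ/2)+cos φ₁ cos φ₂ sin²(Δλ/2) = 0.06694;  σ = 2·atan2(√a,√(1−a))
σ = 29.989° → d = Rσ = 6358·0.52340 = 3328 km

3328 km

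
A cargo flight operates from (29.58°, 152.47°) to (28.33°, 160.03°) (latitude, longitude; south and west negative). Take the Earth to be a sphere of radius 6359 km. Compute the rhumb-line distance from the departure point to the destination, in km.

Δψ = ln[tan(π/4+φ₂/2)/tan(π/4+φ₁/2)] = -0.0249;  Δφ = -0.0218 rad,  Δλ = +0.1319 rad
q = Δφ/Δψ = 0.8750
d = R·√(Δφ² + q²Δλ²) = 6359·0.11749 = 747 km

747 km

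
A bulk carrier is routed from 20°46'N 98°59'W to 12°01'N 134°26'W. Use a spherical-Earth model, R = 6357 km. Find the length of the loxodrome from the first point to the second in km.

3892 km

Rhumb course C = atan2(Δλ, Δψ) with Δψ = ln[tan(π/4+φ₂/2)/tan(π/4+φ₁/2)] = -0.1594, Δλ = -0.6187 → C = 255.56°
d = R·|Δφ| / |cos C| = 6357·0.15272 / 0.24944 = 3892 km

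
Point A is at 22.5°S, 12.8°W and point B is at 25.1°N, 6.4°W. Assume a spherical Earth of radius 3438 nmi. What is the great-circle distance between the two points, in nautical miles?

2880 nmi

cos σ = sin φ₁ sin φ₂ + cos φ₁ cos φ₂ cos Δλ
      = sin(-22.50°)sin(25.10°) + cos(-22.50°)cos(25.10°)cos(6.40°) = 0.6691
σ = 48.003° → d = Rσ = 3438·0.83781 = 2880 nmi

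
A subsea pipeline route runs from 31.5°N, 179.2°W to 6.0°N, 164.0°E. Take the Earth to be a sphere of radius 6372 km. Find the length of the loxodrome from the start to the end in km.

3333 km

Rhumb course C = atan2(Δλ, Δψ) with Δψ = ln[tan(π/4+φ₂/2)/tan(π/4+φ₁/2)] = -0.4749, Δλ = -0.2932 → C = 211.69°
d = R·|Δφ| / |cos C| = 6372·0.44506 / 0.85086 = 3333 km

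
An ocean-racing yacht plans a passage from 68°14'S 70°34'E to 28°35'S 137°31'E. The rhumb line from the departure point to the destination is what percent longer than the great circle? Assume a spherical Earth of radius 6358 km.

3.6%

Great circle: σ = 0.9621 rad → d_gc = Rσ = 6116.9 km
Rhumb: Δφ = +0.6920, Δλ = +1.1685, Δψ = +1.1279, q = Δφ/Δψ = 0.6135 → d_rh = R√(Δφ²+q²Δλ²) = 6335.3 km
Excess = (6335.3 − 6116.9) / 6116.9 = 218.4 / 6116.9 = 3.57% ≈ 3.6%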